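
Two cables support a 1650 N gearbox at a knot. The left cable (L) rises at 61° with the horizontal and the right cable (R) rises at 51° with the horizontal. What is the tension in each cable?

T_L = 1120 N, T_R = 862.8 N

ΣF_x = 0: −T_L·cos61° + T_R·cos51° = 0 → T_R = 0.77037·T_L.
ΣF_y = 0: T_L·sin61° + T_R·sin51° = 1650.
Substitute: T_L·(0.87462 + 0.77037·0.777146) = 1650 → T_L = 1119.93 ≈ 1120 N.
Then T_R = 0.77037 × 1119.93 = 862.8 N.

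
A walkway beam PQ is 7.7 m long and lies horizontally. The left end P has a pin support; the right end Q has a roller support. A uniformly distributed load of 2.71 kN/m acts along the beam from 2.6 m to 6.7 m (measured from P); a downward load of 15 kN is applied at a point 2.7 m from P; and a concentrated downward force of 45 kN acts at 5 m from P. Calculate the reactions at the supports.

Resultant of the distributed load: 2.71 × 4.1 = 11.111 kN at 4.65 m from P.
ΣM about P: Q_y·7.7 − (2.71·4.1)·4.65 − 15·2.7 − 45·5 = 0 → Q_y = 317.16615/7.7 = 41.1904 ≈ 41.19 kN.
ΣF_y = 0: P_y + 41.1904 − 2.71·4.1 − 15 − 45 = 0 → P_y = 29.92 kN.
ΣF_x = 0: no horizontal applied forces, so P_x = 0.

P_x = 0, P_y = 29.92 kN, Q_y = 41.19 kN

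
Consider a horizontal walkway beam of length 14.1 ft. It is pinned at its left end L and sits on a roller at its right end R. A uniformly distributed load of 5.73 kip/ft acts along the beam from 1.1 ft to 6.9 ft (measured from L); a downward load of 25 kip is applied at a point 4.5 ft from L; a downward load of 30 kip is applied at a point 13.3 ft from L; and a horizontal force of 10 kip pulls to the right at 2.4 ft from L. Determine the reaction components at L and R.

Resultant of the distributed load: 5.73 × 5.8 = 33.234 kip at 4 ft from L.
Moments about L: R_y·14.1 − (5.73·5.8)·4 − 25·4.5 − 30·13.3 = 0 → R_y = 644.436/14.1 = 45.7047 ≈ 45.70 kip.
ΣF_y = 0: L_y + 45.7047 − 5.73·5.8 − 25 − 30 = 0 → L_y = 42.53 kip.
ΣF_x = 0: L_x + 10 = 0 → L_x = -10.00 kip.

L_x = -10.00 kip, L_y = 42.53 kip, R_y = 45.70 kip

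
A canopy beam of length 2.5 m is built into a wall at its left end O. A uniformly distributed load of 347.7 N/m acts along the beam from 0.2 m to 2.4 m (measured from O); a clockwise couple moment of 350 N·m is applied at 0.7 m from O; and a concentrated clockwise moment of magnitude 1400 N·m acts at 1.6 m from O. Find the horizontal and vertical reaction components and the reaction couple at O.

O_x = 0, O_y = 764.9 N, M_O = 2744 N·m

Resultant of the distributed load: 347.7 × 2.2 = 764.94 N at 1.3 m from O.
ΣF_x = 0: O_x = 0.
ΣF_y = 0: O_y − 347.7·2.2 = 0 → O_y = 764.9 N.
ΣM about O: M_O − (347.7·2.2)·1.3 − 350 − 1400 = 0 → M_O = 2744 N·m.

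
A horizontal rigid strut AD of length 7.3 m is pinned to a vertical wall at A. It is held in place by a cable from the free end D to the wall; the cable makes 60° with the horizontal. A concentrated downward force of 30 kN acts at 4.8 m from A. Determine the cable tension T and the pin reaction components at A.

T = 22.78 kN, A_x = 11.39 kN, A_y = 10.27 kN

ΣM about A: T·sin60°·7.3 − 30·4.8 = 0 → T = 144/(7.3·0.866025) = 22.7777 ≈ 22.78 kN.
ΣF_x = 0: A_x − T·cos60° = 0 → A_x = 22.7777 × 0.5 = 11.39 kN.
ΣF_y = 0: A_y + T·sin60° − 30 = 0 → A_y = 30 − 22.7777 × 0.866025 = 10.27 kN.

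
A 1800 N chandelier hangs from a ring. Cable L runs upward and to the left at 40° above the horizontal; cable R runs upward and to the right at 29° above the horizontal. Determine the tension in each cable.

ΣF_x = 0: −T_L·cos40° + T_R·cos29° = 0 → T_R = 0.87586·T_L.
ΣF_y = 0: T_L·sin40° + T_R·sin29° = 1800.
Substitute: T_L·(0.642788 + 0.87586·0.48481) = 1800 → T_L = 1686.32 ≈ 1686 N.
Then T_R = 0.87586 × 1686.32 = 1477 N.

T_L = 1686 N, T_R = 1477 N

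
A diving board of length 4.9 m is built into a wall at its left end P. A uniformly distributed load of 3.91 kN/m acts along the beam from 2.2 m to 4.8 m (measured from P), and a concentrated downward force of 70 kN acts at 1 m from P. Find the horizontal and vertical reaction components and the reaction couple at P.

Resultant of the distributed load: 3.91 × 2.6 = 10.166 kN at 3.5 m from P.
ΣF_x = 0: P_x = 0.
ΣF_y = 0: P_y − 3.91·2.6 − 70 = 0 → P_y = 80.17 kN.
ΣM about P: M_P − (3.91·2.6)·3.5 − 70·1 = 0 → M_P = 105.6 kN·m.

P_x = 0, P_y = 80.17 kN, M_P = 105.6 kN·m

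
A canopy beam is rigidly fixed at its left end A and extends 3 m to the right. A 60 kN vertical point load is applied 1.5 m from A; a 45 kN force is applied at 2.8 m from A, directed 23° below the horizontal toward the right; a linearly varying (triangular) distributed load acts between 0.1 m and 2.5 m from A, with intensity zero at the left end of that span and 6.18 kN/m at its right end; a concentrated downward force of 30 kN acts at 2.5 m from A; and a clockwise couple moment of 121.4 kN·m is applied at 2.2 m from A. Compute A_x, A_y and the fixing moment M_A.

A_x = -41.42 kN, A_y = 115.0 kN, M_A = 348.2 kN·m

Resultant of the triangular load: ½ × 6.18 × 2.4 = 7.416 kN, acting at 1.7 m from A (one-third of the span from the peak).
ΣF_x = 0: A_x + 45·cos23° = 0 → A_x = -41.42 kN.
ΣF_y = 0: A_y − 60 − 45·sin23° − ½·6.18·2.4 − 30 = 0 → A_y = 115.0 kN.
ΣM about A: M_A − 60·1.5 − 45·sin23°·2.8 − (½·6.18·2.4)·1.7 − 30·2.5 − 121.4 = 0 → M_A = 348.2 kN·m.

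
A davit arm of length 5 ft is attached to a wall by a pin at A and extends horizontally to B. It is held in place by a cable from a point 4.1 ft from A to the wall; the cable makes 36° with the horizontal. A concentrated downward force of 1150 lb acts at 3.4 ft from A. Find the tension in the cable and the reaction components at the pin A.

ΣM about A: T·sin36°·4.1 − 1150·3.4 = 0 → T = 3910/(4.1·0.587785) = 1622.46 ≈ 1622 lb.
ΣF_x = 0: A_x − T·cos36° = 0 → A_x = 1622.46 × 0.809017 = 1313 lb.
ΣF_y = 0: A_y + T·sin36° − 1150 = 0 → A_y = 1150 − 1622.46 × 0.587785 = 196.3 lb.

T = 1622 lb, A_x = 1313 lb, A_y = 196.3 lb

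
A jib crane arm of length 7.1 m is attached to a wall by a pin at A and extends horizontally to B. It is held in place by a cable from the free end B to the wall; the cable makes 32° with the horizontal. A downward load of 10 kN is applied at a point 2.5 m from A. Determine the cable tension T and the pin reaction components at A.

T = 6.645 kN, A_x = 5.635 kN, A_y = 6.479 kN

ΣM about A: T·sin32°·7.1 − 10·2.5 = 0 → T = 25/(7.1·0.529919) = 6.64465 ≈ 6.645 kN.
ΣF_x = 0: A_x − T·cos32° = 0 → A_x = 6.64465 × 0.848048 = 5.635 kN.
ΣF_y = 0: A_y + T·sin32° − 10 = 0 → A_y = 10 − 6.64465 × 0.529919 = 6.479 kN.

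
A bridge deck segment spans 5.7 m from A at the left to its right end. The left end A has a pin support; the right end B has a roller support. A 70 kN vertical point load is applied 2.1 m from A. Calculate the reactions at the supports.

A_x = 0, A_y = 44.21 kN, B_y = 25.79 kN

Moments about A: B_y·5.7 − 70·2.1 = 0 → B_y = 147/5.7 = 25.7895 ≈ 25.79 kN.
ΣF_y = 0: A_y + 25.7895 − 70 = 0 → A_y = 44.21 kN.
ΣF_x = 0: no horizontal applied forces, so A_x = 0.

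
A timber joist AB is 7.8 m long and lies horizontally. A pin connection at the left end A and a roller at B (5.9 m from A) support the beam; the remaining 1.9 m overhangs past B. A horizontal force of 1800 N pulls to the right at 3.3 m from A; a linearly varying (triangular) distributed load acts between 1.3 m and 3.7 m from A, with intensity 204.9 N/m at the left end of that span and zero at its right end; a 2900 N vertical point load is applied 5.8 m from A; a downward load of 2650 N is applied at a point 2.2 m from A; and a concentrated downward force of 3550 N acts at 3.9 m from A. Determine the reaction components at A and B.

A_x = -1800 N, A_y = 3073 N, B_y = 6273 N

Resultant of the triangular load: ½ × 204.9 × 2.4 = 245.88 N, acting at 2.1 m from A (one-third of the span from the peak).
Moments about A: B_y·5.9 − (½·204.9·2.4)·2.1 − 2900·5.8 − 2650·2.2 − 3550·3.9 = 0 → B_y = 37011.348/5.9 = 6273.11 ≈ 6273 N.
ΣF_y = 0: A_y + 6273.11 − ½·204.9·2.4 − 2900 − 2650 − 3550 = 0 → A_y = 3073 N.
ΣF_x = 0: A_x + 1800 = 0 → A_x = -1800 N.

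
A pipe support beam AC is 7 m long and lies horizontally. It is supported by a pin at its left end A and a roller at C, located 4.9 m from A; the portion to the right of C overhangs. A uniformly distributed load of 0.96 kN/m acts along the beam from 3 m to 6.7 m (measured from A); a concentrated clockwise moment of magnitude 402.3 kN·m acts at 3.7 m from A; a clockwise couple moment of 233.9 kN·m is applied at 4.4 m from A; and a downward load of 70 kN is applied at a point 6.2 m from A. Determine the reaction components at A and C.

Resultant of the distributed load: 0.96 × 3.7 = 3.552 kN at 4.85 m from A.
Taking moments about A: C_y·4.9 − (0.96·3.7)·4.85 − 402.3 − 233.9 − 70·6.2 = 0 → C_y = 1087.4272/4.9 = 221.924 ≈ 221.9 kN.
ΣF_y = 0: A_y + 221.924 − 0.96·3.7 − 70 = 0 → A_y = -148.4 kN.
ΣF_x = 0: no horizontal applied forces, so A_x = 0.

A_x = 0, A_y = -148.4 kN, C_y = 221.9 kN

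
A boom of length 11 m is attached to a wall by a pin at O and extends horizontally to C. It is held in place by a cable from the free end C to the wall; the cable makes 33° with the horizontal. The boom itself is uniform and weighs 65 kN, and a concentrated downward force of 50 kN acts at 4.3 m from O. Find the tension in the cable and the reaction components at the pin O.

ΣM about O: T·sin33°·11 − 65·5.5 − 50·4.3 = 0 → T = 572.5/(11·0.544639) = 95.5595 ≈ 95.56 kN.
ΣF_x = 0: O_x − T·cos33° = 0 → O_x = 95.5595 × 0.838671 = 80.14 kN.
ΣF_y = 0: O_y + T·sin33° − 65 − 50 = 0 → O_y = 115 − 95.5595 × 0.544639 = 62.95 kN.

T = 95.56 kN, O_x = 80.14 kN, O_y = 62.95 kN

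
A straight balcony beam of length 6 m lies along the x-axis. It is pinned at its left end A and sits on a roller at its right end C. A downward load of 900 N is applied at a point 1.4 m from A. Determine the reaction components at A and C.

A_x = 0, A_y = 690.0 N, C_y = 210.0 N

Moments about A: C_y·6 − 900·1.4 = 0 → C_y = 1260/6 = 210.0 N.
ΣF_y = 0: A_y + 210 − 900 = 0 → A_y = 690.0 N.
ΣF_x = 0: no horizontal applied forces, so A_x = 0.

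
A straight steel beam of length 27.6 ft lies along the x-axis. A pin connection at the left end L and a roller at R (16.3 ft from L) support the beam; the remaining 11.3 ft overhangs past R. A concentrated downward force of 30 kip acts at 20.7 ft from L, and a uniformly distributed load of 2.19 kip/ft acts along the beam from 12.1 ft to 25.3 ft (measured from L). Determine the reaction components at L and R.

Resultant of the distributed load: 2.19 × 13.2 = 28.908 kip at 18.7 ft from L.
Taking moments about L: R_y·16.3 − 30·20.7 − (2.19·13.2)·18.7 = 0 → R_y = 1161.5796/16.3 = 71.2626 ≈ 71.26 kip.
ΣF_y = 0: L_y + 71.2626 − 30 − 2.19·13.2 = 0 → L_y = -12.35 kip.
ΣF_x = 0: no horizontal applied forces, so L_x = 0.

L_x = 0, L_y = -12.35 kip, R_y = 71.26 kip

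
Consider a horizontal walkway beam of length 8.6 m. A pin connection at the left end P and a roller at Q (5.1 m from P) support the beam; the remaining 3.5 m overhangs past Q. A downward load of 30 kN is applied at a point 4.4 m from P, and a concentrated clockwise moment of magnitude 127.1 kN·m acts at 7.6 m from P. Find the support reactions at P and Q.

P_x = 0, P_y = -20.80 kN, Q_y = 50.80 kN

Moments about P: Q_y·5.1 − 30·4.4 − 127.1 = 0 → Q_y = 259.1/5.1 = 50.8039 ≈ 50.80 kN.
ΣF_y = 0: P_y + 50.8039 − 30 = 0 → P_y = -20.80 kN.
ΣF_x = 0: no horizontal applied forces, so P_x = 0.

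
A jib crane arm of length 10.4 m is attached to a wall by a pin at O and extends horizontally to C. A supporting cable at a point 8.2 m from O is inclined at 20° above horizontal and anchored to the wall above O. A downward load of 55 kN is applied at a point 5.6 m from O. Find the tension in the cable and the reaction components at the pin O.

ΣM about O: T·sin20°·8.2 − 55·5.6 = 0 → T = 308/(8.2·0.34202) = 109.821 ≈ 109.8 kN.
ΣF_x = 0: O_x − T·cos20° = 0 → O_x = 109.821 × 0.939693 = 103.2 kN.
ΣF_y = 0: O_y + T·sin20° − 55 = 0 → O_y = 55 − 109.821 × 0.34202 = 17.44 kN.

T = 109.8 kN, O_x = 103.2 kN, O_y = 17.44 kN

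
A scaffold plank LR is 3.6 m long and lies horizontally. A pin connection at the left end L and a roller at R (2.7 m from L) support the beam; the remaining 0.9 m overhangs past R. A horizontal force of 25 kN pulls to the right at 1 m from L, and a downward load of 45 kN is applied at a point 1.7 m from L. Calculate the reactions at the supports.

L_x = -25.00 kN, L_y = 16.67 kN, R_y = 28.33 kN

ΣM about L: R_y·2.7 − 45·1.7 = 0 → R_y = 76.5/2.7 = 28.3333 ≈ 28.33 kN.
ΣF_y = 0: L_y + 28.3333 − 45 = 0 → L_y = 16.67 kN.
ΣF_x = 0: L_x + 25 = 0 → L_x = -25.00 kN.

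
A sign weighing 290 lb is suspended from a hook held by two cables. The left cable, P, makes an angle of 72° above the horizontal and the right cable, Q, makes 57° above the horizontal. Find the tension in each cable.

ΣF_x = 0: −T_P·cos72° + T_Q·cos57° = 0 → T_Q = 0.567379·T_P.
ΣF_y = 0: T_P·sin72° + T_Q·sin57° = 290.
Substitute: T_P·(0.951057 + 0.567379·0.838671) = 290 → T_P = 203.238 ≈ 203.2 lb.
Then T_Q = 0.567379 × 203.238 = 115.3 lb.

T_P = 203.2 lb, T_Q = 115.3 lb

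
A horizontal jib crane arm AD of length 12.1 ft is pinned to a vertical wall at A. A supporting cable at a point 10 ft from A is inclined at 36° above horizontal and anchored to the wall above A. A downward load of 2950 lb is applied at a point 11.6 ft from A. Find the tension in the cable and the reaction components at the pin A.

ΣM about A: T·sin36°·10 − 2950·11.6 = 0 → T = 34220/(10·0.587785) = 5821.86 ≈ 5822 lb.
ΣF_x = 0: A_x − T·cos36° = 0 → A_x = 5821.86 × 0.809017 = 4710 lb.
ΣF_y = 0: A_y + T·sin36° − 2950 = 0 → A_y = 2950 − 5821.86 × 0.587785 = -472.0 lb.

T = 5822 lb, A_x = 4710 lb, A_y = -472.0 lb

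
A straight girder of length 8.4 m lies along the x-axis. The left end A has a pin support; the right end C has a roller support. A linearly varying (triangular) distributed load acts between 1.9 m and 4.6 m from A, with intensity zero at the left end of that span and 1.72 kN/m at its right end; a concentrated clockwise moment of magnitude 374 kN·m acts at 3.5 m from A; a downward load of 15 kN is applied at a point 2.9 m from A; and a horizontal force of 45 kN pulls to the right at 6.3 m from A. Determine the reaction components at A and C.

A_x = -45.00 kN, A_y = -33.40 kN, C_y = 50.73 kN

Resultant of the triangular load: ½ × 1.72 × 2.7 = 2.322 kN, acting at 3.7 m from A (one-third of the span from the peak).
Taking moments about A: C_y·8.4 − (½·1.72·2.7)·3.7 − 374 − 15·2.9 = 0 → C_y = 426.0914/8.4 = 50.7252 ≈ 50.73 kN.
ΣF_y = 0: A_y + 50.7252 − ½·1.72·2.7 − 15 = 0 → A_y = -33.40 kN.
ΣF_x = 0: A_x + 45 = 0 → A_x = -45.00 kN.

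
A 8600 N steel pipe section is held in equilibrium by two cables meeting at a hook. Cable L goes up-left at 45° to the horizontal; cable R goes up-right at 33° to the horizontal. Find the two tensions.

ΣF_x = 0: −T_L·cos45° + T_R·cos33° = 0 → T_R = 0.843128·T_L.
ΣF_y = 0: T_L·sin45° + T_R·sin33° = 8600.
Substitute: T_L·(0.707107 + 0.843128·0.544639) = 8600 → T_L = 7373.7 ≈ 7374 N.
Then T_R = 0.843128 × 7373.7 = 6217 N.

T_L = 7374 N, T_R = 6217 N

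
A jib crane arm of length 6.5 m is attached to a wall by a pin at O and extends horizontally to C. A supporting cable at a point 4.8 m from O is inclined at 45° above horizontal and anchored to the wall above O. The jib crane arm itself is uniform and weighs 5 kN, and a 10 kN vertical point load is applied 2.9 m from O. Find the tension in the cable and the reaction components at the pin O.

T = 13.33 kN, O_x = 9.427 kN, O_y = 5.573 kN

ΣM about O: T·sin45°·4.8 − 5·3.25 − 10·2.9 = 0 → T = 45.25/(4.8·0.707107) = 13.3319 ≈ 13.33 kN.
ΣF_x = 0: O_x − T·cos45° = 0 → O_x = 13.3319 × 0.707107 = 9.427 kN.
ΣF_y = 0: O_y + T·sin45° − 5 − 10 = 0 → O_y = 15 − 13.3319 × 0.707107 = 5.573 kN.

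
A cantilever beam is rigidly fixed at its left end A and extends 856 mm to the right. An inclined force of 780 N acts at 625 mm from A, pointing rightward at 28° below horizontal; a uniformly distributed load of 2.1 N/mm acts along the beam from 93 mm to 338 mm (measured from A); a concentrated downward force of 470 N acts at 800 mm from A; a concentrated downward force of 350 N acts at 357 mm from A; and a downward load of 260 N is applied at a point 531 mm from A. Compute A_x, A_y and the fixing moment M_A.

A_x = -688.7 N, A_y = 1961 N, M_A = 978800 N·mm

Resultant of the distributed load: 2.1 × 245 = 514.5 N at 215.5 mm from A.
ΣF_x = 0: A_x + 780·cos28° = 0 → A_x = -688.7 N.
ΣF_y = 0: A_y − 780·sin28° − 2.1·245 − 470 − 350 − 260 = 0 → A_y = 1961 N.
ΣM about A: M_A − 780·sin28°·625 − (2.1·245)·215.5 − 470·800 − 350·357 − 260·531 = 0 → M_A = 978800 N·mm.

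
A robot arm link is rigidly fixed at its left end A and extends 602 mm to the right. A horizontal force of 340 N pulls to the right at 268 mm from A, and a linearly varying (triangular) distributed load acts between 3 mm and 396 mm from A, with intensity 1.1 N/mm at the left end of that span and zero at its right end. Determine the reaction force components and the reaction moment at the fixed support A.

A_x = -340.0 N, A_y = 216.2 N, M_A = 28960 N·mm

Resultant of the triangular load: ½ × 1.1 × 393 = 216.15 N, acting at 134 mm from A (one-third of the span from the peak).
ΣF_x = 0: A_x + 340 = 0 → A_x = -340.0 N.
ΣF_y = 0: A_y − ½·1.1·393 = 0 → A_y = 216.2 N.
ΣM about A: M_A − (½·1.1·393)·134 = 0 → M_A = 28960 N·mm.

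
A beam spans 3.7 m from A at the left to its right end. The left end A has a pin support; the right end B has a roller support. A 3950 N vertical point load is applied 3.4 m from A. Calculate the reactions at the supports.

A_x = 0, A_y = 320.3 N, B_y = 3630 N

Taking moments about A: B_y·3.7 − 3950·3.4 = 0 → B_y = 13430/3.7 = 3629.73 ≈ 3630 N.
ΣF_y = 0: A_y + 3629.73 − 3950 = 0 → A_y = 320.3 N.
ΣF_x = 0: no horizontal applied forces, so A_x = 0.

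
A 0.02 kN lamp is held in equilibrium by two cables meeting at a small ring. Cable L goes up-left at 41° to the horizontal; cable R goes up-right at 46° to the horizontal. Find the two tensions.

T_L = 0.01391 kN, T_R = 0.01511 kN

ΣF_x = 0: −T_L·cos41° + T_R·cos46° = 0 → T_R = 1.08645·T_L.
ΣF_y = 0: T_L·sin41° + T_R·sin46° = 0.02.
Substitute: T_L·(0.656059 + 1.08645·0.71934) = 0.02 → T_L = 0.0139122 ≈ 0.01391 kN.
Then T_R = 1.08645 × 0.0139122 = 0.01511 kN.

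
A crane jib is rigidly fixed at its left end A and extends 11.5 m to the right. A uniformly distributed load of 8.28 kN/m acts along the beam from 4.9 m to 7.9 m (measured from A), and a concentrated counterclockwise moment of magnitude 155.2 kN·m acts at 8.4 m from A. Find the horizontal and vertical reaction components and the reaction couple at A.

Resultant of the distributed load: 8.28 × 3 = 24.84 kN at 6.4 m from A.
ΣF_x = 0: A_x = 0.
ΣF_y = 0: A_y − 8.28·3 = 0 → A_y = 24.84 kN.
ΣM about A: M_A − (8.28·3)·6.4 + 155.2 = 0 → M_A = 3.776 kN·m.

A_x = 0, A_y = 24.84 kN, M_A = 3.776 kN·m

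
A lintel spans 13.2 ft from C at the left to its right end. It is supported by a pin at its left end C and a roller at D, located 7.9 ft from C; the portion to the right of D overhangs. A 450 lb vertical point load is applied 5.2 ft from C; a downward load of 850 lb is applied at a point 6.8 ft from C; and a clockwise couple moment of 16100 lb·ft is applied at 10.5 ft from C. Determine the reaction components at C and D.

Taking moments about C: D_y·7.9 − 450·5.2 − 850·6.8 − 16100 = 0 → D_y = 24220/7.9 = 3065.82 ≈ 3066 lb.
ΣF_y = 0: C_y + 3065.82 − 450 − 850 = 0 → C_y = -1766 lb.
ΣF_x = 0: no horizontal applied forces, so C_x = 0.

C_x = 0, C_y = -1766 lb, D_y = 3066 lb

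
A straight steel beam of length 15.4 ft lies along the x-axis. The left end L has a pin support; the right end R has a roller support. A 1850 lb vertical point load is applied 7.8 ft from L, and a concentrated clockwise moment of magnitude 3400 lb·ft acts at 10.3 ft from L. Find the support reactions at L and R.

L_x = 0, L_y = 692.2 lb, R_y = 1158 lb

ΣM about L: R_y·15.4 − 1850·7.8 − 3400 = 0 → R_y = 17830/15.4 = 1157.79 ≈ 1158 lb.
ΣF_y = 0: L_y + 1157.79 − 1850 = 0 → L_y = 692.2 lb.
ΣF_x = 0: no horizontal applied forces, so L_x = 0.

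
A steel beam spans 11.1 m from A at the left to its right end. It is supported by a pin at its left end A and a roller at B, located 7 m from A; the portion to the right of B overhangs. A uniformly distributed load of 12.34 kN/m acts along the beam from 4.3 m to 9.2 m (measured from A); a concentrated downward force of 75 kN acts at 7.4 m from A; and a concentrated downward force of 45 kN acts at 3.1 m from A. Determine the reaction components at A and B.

Resultant of the distributed load: 12.34 × 4.9 = 60.466 kN at 6.75 m from A.
Taking moments about A: B_y·7 − (12.34·4.9)·6.75 − 75·7.4 − 45·3.1 = 0 → B_y = 1102.6455/7 = 157.521 ≈ 157.5 kN.
ΣF_y = 0: A_y + 157.521 − 12.34·4.9 − 75 − 45 = 0 → A_y = 22.95 kN.
ΣF_x = 0: no horizontal applied forces, so A_x = 0.

A_x = 0, A_y = 22.95 kN, B_y = 157.5 kN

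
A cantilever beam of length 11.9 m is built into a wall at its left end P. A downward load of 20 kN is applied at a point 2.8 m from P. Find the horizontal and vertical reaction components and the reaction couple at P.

ΣF_x = 0: P_x = 0.
ΣF_y = 0: P_y − 20 = 0 → P_y = 20.00 kN.
ΣM about P: M_P − 20·2.8 = 0 → M_P = 56.00 kN·m.

P_x = 0, P_y = 20.00 kN, M_P = 56.00 kN·m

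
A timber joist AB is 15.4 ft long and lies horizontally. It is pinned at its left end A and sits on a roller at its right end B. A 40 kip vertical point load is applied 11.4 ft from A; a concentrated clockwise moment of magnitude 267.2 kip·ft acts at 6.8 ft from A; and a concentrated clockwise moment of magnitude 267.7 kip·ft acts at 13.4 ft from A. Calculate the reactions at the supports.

A_x = 0, A_y = -24.34 kip, B_y = 64.34 kip

Moments about A: B_y·15.4 − 40·11.4 − 267.2 − 267.7 = 0 → B_y = 990.9/15.4 = 64.3442 ≈ 64.34 kip.
ΣF_y = 0: A_y + 64.3442 − 40 = 0 → A_y = -24.34 kip.
ΣF_x = 0: no horizontal applied forces, so A_x = 0.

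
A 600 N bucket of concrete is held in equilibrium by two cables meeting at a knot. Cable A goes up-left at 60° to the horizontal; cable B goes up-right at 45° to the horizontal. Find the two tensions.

ΣF_x = 0: −T_A·cos60° + T_B·cos45° = 0 → T_B = 0.707107·T_A.
ΣF_y = 0: T_A·sin60° + T_B·sin45° = 600.
Substitute: T_A·(0.866025 + 0.707107·0.707107) = 600 → T_A = 439.231 ≈ 439.2 N.
Then T_B = 0.707107 × 439.231 = 310.6 N.

T_A = 439.2 N, T_B = 310.6 N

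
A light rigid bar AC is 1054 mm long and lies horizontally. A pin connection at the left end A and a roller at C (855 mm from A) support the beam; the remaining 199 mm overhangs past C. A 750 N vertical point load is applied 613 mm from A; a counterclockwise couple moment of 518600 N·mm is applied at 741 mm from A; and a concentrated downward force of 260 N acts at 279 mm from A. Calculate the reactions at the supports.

A_x = 0, A_y = 994.0 N, C_y = 16.01 N

ΣM about A: C_y·855 − 750·613 + 518600 − 260·279 = 0 → C_y = 13690/855 = 16.0117 ≈ 16.01 N.
ΣF_y = 0: A_y + 16.0117 − 750 − 260 = 0 → A_y = 994.0 N.
ΣF_x = 0: no horizontal applied forces, so A_x = 0.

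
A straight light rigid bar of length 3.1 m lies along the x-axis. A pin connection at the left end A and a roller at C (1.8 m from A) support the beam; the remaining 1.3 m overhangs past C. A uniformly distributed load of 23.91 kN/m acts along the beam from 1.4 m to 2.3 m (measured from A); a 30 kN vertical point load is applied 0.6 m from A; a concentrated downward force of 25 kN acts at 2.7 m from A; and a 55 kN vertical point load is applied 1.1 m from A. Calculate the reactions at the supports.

A_x = 0, A_y = 28.29 kN, C_y = 103.2 kN

Resultant of the distributed load: 23.91 × 0.9 = 21.519 kN at 1.85 m from A.
Taking moments about A: C_y·1.8 − (23.91·0.9)·1.85 − 30·0.6 − 25·2.7 − 55·1.1 = 0 → C_y = 185.81015/1.8 = 103.228 ≈ 103.2 kN.
ΣF_y = 0: A_y + 103.228 − 23.91·0.9 − 30 − 25 − 55 = 0 → A_y = 28.29 kN.
ΣF_x = 0: no horizontal applied forces, so A_x = 0.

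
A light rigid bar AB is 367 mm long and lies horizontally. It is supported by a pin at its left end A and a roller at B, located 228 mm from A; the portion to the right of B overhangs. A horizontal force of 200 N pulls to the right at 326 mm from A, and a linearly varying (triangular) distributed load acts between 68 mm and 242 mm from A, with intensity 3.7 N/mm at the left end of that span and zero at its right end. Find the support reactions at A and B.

Resultant of the triangular load: ½ × 3.7 × 174 = 321.9 N, acting at 126 mm from A (one-third of the span from the peak).
Taking moments about A: B_y·228 − (½·3.7·174)·126 = 0 → B_y = 40559.4/228 = 177.892 ≈ 177.9 N.
ΣF_y = 0: A_y + 177.892 − ½·3.7·174 = 0 → A_y = 144.0 N.
ΣF_x = 0: A_x + 200 = 0 → A_x = -200.0 N.

A_x = -200.0 N, A_y = 144.0 N, B_y = 177.9 N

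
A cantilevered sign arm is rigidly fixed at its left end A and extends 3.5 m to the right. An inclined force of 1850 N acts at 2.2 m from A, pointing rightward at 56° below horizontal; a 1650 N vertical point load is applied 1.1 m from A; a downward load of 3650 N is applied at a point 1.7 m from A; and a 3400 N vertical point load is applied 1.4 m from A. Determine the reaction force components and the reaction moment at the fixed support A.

ΣF_x = 0: A_x + 1850·cos56° = 0 → A_x = -1035 N.
ΣF_y = 0: A_y − 1850·sin56° − 1650 − 3650 − 3400 = 0 → A_y = 10230 N.
ΣM about A: M_A − 1850·sin56°·2.2 − 1650·1.1 − 3650·1.7 − 3400·1.4 = 0 → M_A = 16150 N·m.

A_x = -1035 N, A_y = 10230 N, M_A = 16150 N·m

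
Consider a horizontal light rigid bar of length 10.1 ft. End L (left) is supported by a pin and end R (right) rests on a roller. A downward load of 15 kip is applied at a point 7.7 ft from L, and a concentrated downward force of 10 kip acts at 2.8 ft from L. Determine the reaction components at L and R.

Moments about L: R_y·10.1 − 15·7.7 − 10·2.8 = 0 → R_y = 143.5/10.1 = 14.2079 ≈ 14.21 kip.
ΣF_y = 0: L_y + 14.2079 − 15 − 10 = 0 → L_y = 10.79 kip.
ΣF_x = 0: no horizontal applied forces, so L_x = 0.

L_x = 0, L_y = 10.79 kip, R_y = 14.21 kip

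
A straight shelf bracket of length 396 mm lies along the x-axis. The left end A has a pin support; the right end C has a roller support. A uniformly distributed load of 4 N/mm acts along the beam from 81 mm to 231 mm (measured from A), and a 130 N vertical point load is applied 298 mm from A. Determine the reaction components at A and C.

Resultant of the distributed load: 4 × 150 = 600 N at 156 mm from A.
Taking moments about A: C_y·396 − (4·150)·156 − 130·298 = 0 → C_y = 132340/396 = 334.192 ≈ 334.2 N.
ΣF_y = 0: A_y + 334.192 − 4·150 − 130 = 0 → A_y = 395.8 N.
ΣF_x = 0: no horizontal applied forces, so A_x = 0.

A_x = 0, A_y = 395.8 N, C_y = 334.2 N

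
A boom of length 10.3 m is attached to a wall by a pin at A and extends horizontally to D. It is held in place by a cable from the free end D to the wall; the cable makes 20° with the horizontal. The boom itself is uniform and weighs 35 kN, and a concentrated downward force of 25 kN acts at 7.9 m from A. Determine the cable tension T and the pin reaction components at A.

T = 107.2 kN, A_x = 100.8 kN, A_y = 23.33 kN

ΣM about A: T·sin20°·10.3 − 35·5.15 − 25·7.9 = 0 → T = 377.75/(10.3·0.34202) = 107.23 ≈ 107.2 kN.
ΣF_x = 0: A_x − T·cos20° = 0 → A_x = 107.23 × 0.939693 = 100.8 kN.
ΣF_y = 0: A_y + T·sin20° − 35 − 25 = 0 → A_y = 60 − 107.23 × 0.34202 = 23.33 kN.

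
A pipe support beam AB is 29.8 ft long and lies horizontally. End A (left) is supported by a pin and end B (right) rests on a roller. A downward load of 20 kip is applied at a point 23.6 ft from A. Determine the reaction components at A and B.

ΣM about A: B_y·29.8 − 20·23.6 = 0 → B_y = 472/29.8 = 15.8389 ≈ 15.84 kip.
ΣF_y = 0: A_y + 15.8389 − 20 = 0 → A_y = 4.161 kip.
ΣF_x = 0: no horizontal applied forces, so A_x = 0.

A_x = 0, A_y = 4.161 kip, B_y = 15.84 kip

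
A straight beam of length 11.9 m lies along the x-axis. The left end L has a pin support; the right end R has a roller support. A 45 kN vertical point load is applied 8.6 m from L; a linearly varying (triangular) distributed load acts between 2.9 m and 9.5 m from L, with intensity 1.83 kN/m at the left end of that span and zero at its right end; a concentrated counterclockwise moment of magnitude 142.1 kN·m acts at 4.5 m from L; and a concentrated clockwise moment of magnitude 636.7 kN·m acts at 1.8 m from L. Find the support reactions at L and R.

Resultant of the triangular load: ½ × 1.83 × 6.6 = 6.039 kN, acting at 5.1 m from L (one-third of the span from the peak).
Taking moments about L: R_y·11.9 − 45·8.6 − (½·1.83·6.6)·5.1 + 142.1 − 636.7 = 0 → R_y = 912.3989/11.9 = 76.6722 ≈ 76.67 kN.
ΣF_y = 0: L_y + 76.6722 − 45 − ½·1.83·6.6 = 0 → L_y = -25.63 kN.
ΣF_x = 0: no horizontal applied forces, so L_x = 0.

L_x = 0, L_y = -25.63 kN, R_y = 76.67 kN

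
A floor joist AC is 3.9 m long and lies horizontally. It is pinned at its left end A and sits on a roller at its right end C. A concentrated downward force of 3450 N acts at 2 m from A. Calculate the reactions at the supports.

Taking moments about A: C_y·3.9 − 3450·2 = 0 → C_y = 6900/3.9 = 1769.23 ≈ 1769 N.
ΣF_y = 0: A_y + 1769.23 − 3450 = 0 → A_y = 1681 N.
ΣF_x = 0: no horizontal applied forces, so A_x = 0.

A_x = 0, A_y = 1681 N, C_y = 1769 N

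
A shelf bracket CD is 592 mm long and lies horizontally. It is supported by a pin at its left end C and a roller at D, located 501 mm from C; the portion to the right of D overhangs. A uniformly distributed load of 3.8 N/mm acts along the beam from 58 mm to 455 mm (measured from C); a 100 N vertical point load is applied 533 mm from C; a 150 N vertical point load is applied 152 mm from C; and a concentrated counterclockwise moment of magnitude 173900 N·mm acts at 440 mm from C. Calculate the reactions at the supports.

C_x = 0, C_y = 1181 N, D_y = 577.2 N

Resultant of the distributed load: 3.8 × 397 = 1508.6 N at 256.5 mm from C.
ΣM about C: D_y·501 − (3.8·397)·256.5 − 100·533 − 150·152 + 173900 = 0 → D_y = 289155.9/501 = 577.157 ≈ 577.2 N.
ΣF_y = 0: C_y + 577.157 − 3.8·397 − 100 − 150 = 0 → C_y = 1181 N.
ΣF_x = 0: no horizontal applied forces, so C_x = 0.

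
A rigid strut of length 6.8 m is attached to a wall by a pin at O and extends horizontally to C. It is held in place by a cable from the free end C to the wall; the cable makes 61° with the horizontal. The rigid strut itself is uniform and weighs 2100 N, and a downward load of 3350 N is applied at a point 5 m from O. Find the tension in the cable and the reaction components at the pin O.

T = 4017 N, O_x = 1947 N, O_y = 1937 N

ΣM about O: T·sin61°·6.8 − 2100·3.4 − 3350·5 = 0 → T = 23890/(6.8·0.87462) = 4016.87 ≈ 4017 N.
ΣF_x = 0: O_x − T·cos61° = 0 → O_x = 4016.87 × 0.48481 = 1947 N.
ΣF_y = 0: O_y + T·sin61° − 2100 − 3350 = 0 → O_y = 5450 − 4016.87 × 0.87462 = 1937 N.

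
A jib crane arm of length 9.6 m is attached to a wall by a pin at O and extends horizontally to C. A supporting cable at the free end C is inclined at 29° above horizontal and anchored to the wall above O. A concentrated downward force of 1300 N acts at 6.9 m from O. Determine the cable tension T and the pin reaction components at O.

ΣM about O: T·sin29°·9.6 − 1300·6.9 = 0 → T = 8970/(9.6·0.48481) = 1927.3 ≈ 1927 N.
ΣF_x = 0: O_x − T·cos29° = 0 → O_x = 1927.3 × 0.87462 = 1686 N.
ΣF_y = 0: O_y + T·sin29° − 1300 = 0 → O_y = 1300 − 1927.3 × 0.48481 = 365.6 N.

T = 1927 N, O_x = 1686 N, O_y = 365.6 N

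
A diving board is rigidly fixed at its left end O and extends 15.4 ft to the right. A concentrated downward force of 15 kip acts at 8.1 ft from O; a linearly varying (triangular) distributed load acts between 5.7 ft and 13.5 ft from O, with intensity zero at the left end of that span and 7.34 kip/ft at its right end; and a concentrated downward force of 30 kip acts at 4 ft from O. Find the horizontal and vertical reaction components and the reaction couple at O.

O_x = 0, O_y = 73.63 kip, M_O = 553.5 kip·ft

Resultant of the triangular load: ½ × 7.34 × 7.8 = 28.626 kip, acting at 10.9 ft from O (one-third of the span from the peak).
ΣF_x = 0: O_x = 0.
ΣF_y = 0: O_y − 15 − ½·7.34·7.8 − 30 = 0 → O_y = 73.63 kip.
ΣM about O: M_O − 15·8.1 − (½·7.34·7.8)·10.9 − 30·4 = 0 → M_O = 553.5 kip·ft.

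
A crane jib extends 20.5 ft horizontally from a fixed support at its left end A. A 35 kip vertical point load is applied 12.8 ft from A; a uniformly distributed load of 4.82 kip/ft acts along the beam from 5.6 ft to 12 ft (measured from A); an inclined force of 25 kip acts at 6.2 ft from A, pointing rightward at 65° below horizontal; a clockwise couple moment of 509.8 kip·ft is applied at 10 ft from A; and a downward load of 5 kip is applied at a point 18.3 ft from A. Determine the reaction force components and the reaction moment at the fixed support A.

A_x = -10.57 kip, A_y = 93.51 kip, M_A = 1461 kip·ft

Resultant of the distributed load: 4.82 × 6.4 = 30.848 kip at 8.8 ft from A.
ΣF_x = 0: A_x + 25·cos65° = 0 → A_x = -10.57 kip.
ΣF_y = 0: A_y − 35 − 4.82·6.4 − 25·sin65° − 5 = 0 → A_y = 93.51 kip.
ΣM about A: M_A − 35·12.8 − (4.82·6.4)·8.8 − 25·sin65°·6.2 − 509.8 − 5·18.3 = 0 → M_A = 1461 kip·ft.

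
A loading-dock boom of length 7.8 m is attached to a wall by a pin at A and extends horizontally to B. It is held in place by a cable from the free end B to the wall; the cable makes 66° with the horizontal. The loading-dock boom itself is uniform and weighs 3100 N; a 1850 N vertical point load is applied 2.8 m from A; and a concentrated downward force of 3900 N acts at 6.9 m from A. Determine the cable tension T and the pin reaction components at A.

T = 6200 N, A_x = 2522 N, A_y = 3186 N

ΣM about A: T·sin66°·7.8 − 3100·3.9 − 1850·2.8 − 3900·6.9 = 0 → T = 44180/(7.8·0.913545) = 6200.14 ≈ 6200 N.
ΣF_x = 0: A_x − T·cos66° = 0 → A_x = 6200.14 × 0.406737 = 2522 N.
ΣF_y = 0: A_y + T·sin66° − 3100 − 1850 − 3900 = 0 → A_y = 8850 − 6200.14 × 0.913545 = 3186 N.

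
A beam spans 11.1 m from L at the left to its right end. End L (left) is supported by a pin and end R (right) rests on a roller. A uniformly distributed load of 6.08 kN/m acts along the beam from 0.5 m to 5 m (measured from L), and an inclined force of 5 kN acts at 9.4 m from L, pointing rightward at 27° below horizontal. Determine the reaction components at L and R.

L_x = -4.455 kN, L_y = 20.93 kN, R_y = 8.701 kN

Resultant of the distributed load: 6.08 × 4.5 = 27.36 kN at 2.75 m from L.
ΣM about L: R_y·11.1 − (6.08·4.5)·2.75 − 5·sin27°·9.4 = 0 → R_y = 96.5776/11.1 = 8.70068 ≈ 8.701 kN.
ΣF_y = 0: L_y + 8.70068 − 6.08·4.5 − 5·sin27° = 0 → L_y = 20.93 kN.
ΣF_x = 0: L_x + 5·cos27° = 0 → L_x = -4.455 kN.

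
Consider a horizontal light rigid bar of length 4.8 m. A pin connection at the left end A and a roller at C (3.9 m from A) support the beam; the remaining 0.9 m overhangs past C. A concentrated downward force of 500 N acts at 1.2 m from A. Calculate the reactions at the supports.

Moments about A: C_y·3.9 − 500·1.2 = 0 → C_y = 600/3.9 = 153.846 ≈ 153.8 N.
ΣF_y = 0: A_y + 153.846 − 500 = 0 → A_y = 346.2 N.
ΣF_x = 0: no horizontal applied forces, so A_x = 0.

A_x = 0, A_y = 346.2 N, C_y = 153.8 N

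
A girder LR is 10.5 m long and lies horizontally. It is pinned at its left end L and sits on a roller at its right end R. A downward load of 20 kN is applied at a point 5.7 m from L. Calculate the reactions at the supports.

Taking moments about L: R_y·10.5 − 20·5.7 = 0 → R_y = 114/10.5 = 10.8571 ≈ 10.86 kN.
ΣF_y = 0: L_y + 10.8571 − 20 = 0 → L_y = 9.143 kN.
ΣF_x = 0: no horizontal applied forces, so L_x = 0.

L_x = 0, L_y = 9.143 kN, R_y = 10.86 kN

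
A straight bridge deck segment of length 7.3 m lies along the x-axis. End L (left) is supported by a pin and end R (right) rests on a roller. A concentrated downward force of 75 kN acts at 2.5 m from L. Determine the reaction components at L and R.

ΣM about L: R_y·7.3 − 75·2.5 = 0 → R_y = 187.5/7.3 = 25.6849 ≈ 25.68 kN.
ΣF_y = 0: L_y + 25.6849 − 75 = 0 → L_y = 49.32 kN.
ΣF_x = 0: no horizontal applied forces, so L_x = 0.

L_x = 0, L_y = 49.32 kN, R_y = 25.68 kN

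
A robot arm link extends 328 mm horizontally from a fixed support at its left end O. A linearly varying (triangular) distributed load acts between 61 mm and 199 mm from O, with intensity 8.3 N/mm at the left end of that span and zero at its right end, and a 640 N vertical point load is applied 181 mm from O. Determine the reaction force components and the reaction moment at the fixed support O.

Resultant of the triangular load: ½ × 8.3 × 138 = 572.7 N, acting at 107 mm from O (one-third of the span from the peak).
ΣF_x = 0: O_x = 0.
ΣF_y = 0: O_y − ½·8.3·138 − 640 = 0 → O_y = 1213 N.
ΣM about O: M_O − (½·8.3·138)·107 − 640·181 = 0 → M_O = 177100 N·mm.

O_x = 0, O_y = 1213 N, M_O = 177100 N·mm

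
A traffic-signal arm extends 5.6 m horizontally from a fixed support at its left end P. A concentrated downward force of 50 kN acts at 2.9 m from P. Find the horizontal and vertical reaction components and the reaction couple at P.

ΣF_x = 0: P_x = 0.
ΣF_y = 0: P_y − 50 = 0 → P_y = 50.00 kN.
ΣM about P: M_P − 50·2.9 = 0 → M_P = 145.0 kN·m.

P_x = 0, P_y = 50.00 kN, M_P = 145.0 kN·m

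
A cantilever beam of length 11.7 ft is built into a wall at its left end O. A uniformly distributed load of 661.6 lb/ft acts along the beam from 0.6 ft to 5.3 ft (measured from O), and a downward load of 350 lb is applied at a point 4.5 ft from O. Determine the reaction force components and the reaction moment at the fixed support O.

Resultant of the distributed load: 661.6 × 4.7 = 3109.52 lb at 2.95 ft from O.
ΣF_x = 0: O_x = 0.
ΣF_y = 0: O_y − 661.6·4.7 − 350 = 0 → O_y = 3460 lb.
ΣM about O: M_O − (661.6·4.7)·2.95 − 350·4.5 = 0 → M_O = 10750 lb·ft.

O_x = 0, O_y = 3460 lb, M_O = 10750 lb·ft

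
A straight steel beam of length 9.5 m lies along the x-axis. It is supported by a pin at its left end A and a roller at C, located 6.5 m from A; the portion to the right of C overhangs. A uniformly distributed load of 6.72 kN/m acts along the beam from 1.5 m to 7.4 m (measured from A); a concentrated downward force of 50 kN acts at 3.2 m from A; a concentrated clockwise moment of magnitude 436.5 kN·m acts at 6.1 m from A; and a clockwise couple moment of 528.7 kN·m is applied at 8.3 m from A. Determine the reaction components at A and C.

Resultant of the distributed load: 6.72 × 5.9 = 39.648 kN at 4.45 m from A.
Taking moments about A: C_y·6.5 − (6.72·5.9)·4.45 − 50·3.2 − 436.5 − 528.7 = 0 → C_y = 1301.6336/6.5 = 200.251 ≈ 200.3 kN.
ΣF_y = 0: A_y + 200.251 − 6.72·5.9 − 50 = 0 → A_y = -110.6 kN.
ΣF_x = 0: no horizontal applied forces, so A_x = 0.

A_x = 0, A_y = -110.6 kN, C_y = 200.3 kN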